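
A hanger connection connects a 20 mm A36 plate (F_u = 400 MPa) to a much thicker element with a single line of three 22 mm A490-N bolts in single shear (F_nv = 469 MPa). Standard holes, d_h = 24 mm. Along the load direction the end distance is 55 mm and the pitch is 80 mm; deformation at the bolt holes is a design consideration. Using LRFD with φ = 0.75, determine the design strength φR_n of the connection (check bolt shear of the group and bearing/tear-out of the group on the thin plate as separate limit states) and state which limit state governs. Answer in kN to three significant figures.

401 kN (bolt shear governs)

Bolt shear: A_b = π·22²/4 = 380.1 mm²; R_n = 469 × 380.1 × 3 × 1 / 1000 = 534.8 kN → 0.75 × 534.8 = 401 kN.
Bearing (1.2 l_c t F_u ≤ 2.4 d t F_u): upper limit = 2.4·22·20·400 / 1000 = 422.4 kN.
  Edge l_c = 55 − 24/2 = 43 → r_n = 412.8 kN; interior l_c = 80 − 24 = 56 → r_n = 422.4 kN.
  R_n,bearing = 1·412.8 + 2·422.4 = 1258 kN → 0.75 × 1258 = 943 kN.
Bolt shear governs: 401 kN.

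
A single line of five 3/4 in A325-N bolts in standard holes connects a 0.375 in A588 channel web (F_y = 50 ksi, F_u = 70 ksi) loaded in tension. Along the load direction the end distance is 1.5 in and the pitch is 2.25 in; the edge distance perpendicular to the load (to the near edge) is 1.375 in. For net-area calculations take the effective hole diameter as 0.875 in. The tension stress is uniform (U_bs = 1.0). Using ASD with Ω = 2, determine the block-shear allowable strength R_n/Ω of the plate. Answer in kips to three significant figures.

64 kips

Shear plane L_v = 1.5 + 4·2.25 = 10.5 in; A_gv = 10.5 × 0.375 = 3.938 in².
A_nv = (10.5 − 4.5·0.875) × 0.375 = 2.461 in².
A_nt = (1.375 − 0.5·0.875) × 0.375 = 0.3516 in².
0.6 F_u A_nv = 103.4 kips; 0.6 F_y A_gv = 118.1 kips → shear rupture governs the shear term.
R_n = 103.4 + 1.0 × 70 × 0.3516 = 128 kips.
Allowable strength R_n/Ω = 128 / 2 = 64 kips.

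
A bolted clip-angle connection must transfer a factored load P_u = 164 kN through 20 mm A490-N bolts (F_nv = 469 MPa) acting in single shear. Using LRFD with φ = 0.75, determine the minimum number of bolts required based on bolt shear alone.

2 bolts

A_b = π·20²/4 = 314.2 mm².
Per-bolt design strength φR_n = 0.75 × 469 × 314.2 × 1 / 1000 = 110.5 kN.
n ≥ 164 / 110.5 = 1.484 → use 2 bolts.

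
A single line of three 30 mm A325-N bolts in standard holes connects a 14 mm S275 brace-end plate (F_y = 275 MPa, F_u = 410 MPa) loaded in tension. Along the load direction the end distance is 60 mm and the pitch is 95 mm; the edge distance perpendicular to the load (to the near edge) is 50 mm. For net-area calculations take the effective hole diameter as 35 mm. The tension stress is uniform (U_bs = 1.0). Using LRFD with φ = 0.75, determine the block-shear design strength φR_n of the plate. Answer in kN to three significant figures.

560 kN

Shear plane L_v = 60 + 2·95 = 250 mm; A_gv = 250 × 14 = 3500 mm².
A_nv = (250 − 2.5·35) × 14 = 2275 mm².
A_nt = (50 − 0.5·35) × 14 = 455 mm².
0.6 F_u A_nv = 559.6 kN; 0.6 F_y A_gv = 577.5 kN → shear rupture governs the shear term.
R_n = 559.6 + 1.0 × 410 × 455 / 1000 = 746.2 kN.
Design strength φR_n = 0.75 × 746.2 = 560 kN.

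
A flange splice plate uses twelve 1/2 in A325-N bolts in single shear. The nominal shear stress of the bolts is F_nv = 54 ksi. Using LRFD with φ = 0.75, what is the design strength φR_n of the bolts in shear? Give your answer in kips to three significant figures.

95.4 kips

A_b = π × 0.5² / 4 = 0.1963 in².
R_n = F_nv · A_b · n · n_s = 54 × 0.1963 × 12 × 1 = 127.2 kips.
Design strength φR_n = 0.75 × 127.2 = 95.4 kips.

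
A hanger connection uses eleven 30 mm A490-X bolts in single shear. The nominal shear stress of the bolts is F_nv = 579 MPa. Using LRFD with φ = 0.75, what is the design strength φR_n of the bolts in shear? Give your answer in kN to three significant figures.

A_b = π × 30² / 4 = 706.9 mm².
R_n = F_nv · A_b · n · n_s = 579 × 706.9 × 11 × 1 / 1000 = 4502 kN.
Design strength φR_n = 0.75 × 4502 = 3380 kN.

3380 kN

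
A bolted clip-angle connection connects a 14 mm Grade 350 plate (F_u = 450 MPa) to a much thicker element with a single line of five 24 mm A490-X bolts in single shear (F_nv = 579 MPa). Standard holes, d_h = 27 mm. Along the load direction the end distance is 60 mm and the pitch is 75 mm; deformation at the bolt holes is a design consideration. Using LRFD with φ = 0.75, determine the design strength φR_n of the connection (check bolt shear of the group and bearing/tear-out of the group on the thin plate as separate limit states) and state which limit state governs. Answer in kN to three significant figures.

982 kN (bolt shear governs)

Bolt shear: A_b = π·24²/4 = 452.4 mm²; R_n = 579 × 452.4 × 5 × 1 / 1000 = 1310 kN → 0.75 × 1310 = 982 kN.
Bearing (1.2 l_c t F_u ≤ 2.4 d t F_u): upper limit = 2.4·24·14·450 / 1000 = 362.9 kN.
  Edge l_c = 60 − 27/2 = 46.5 → r_n = 351.5 kN; interior l_c = 75 − 27 = 48 → r_n = 362.9 kN.
  R_n,bearing = 1·351.5 + 4·362.9 = 1803 kN → 0.75 × 1803 = 1350 kN.
Bolt shear governs: 982 kN.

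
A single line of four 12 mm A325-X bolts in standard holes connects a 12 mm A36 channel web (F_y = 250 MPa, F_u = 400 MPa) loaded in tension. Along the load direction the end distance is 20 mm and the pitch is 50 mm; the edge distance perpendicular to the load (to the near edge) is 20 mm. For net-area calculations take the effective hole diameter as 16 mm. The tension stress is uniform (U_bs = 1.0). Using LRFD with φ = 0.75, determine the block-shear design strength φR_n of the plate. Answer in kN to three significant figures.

273 kN

Shear plane L_v = 20 + 3·50 = 170 mm; A_gv = 170 × 12 = 2040 mm².
A_nv = (170 − 3.5·16) × 12 = 1368 mm².
A_nt = (20 − 0.5·16) × 12 = 144 mm².
0.6 F_u A_nv = 328.3 kN; 0.6 F_y A_gv = 306 kN → shear yielding governs the shear term.
R_n = 306 + 1.0 × 400 × 144 / 1000 = 363.6 kN.
Design strength φR_n = 0.75 × 363.6 = 273 kN.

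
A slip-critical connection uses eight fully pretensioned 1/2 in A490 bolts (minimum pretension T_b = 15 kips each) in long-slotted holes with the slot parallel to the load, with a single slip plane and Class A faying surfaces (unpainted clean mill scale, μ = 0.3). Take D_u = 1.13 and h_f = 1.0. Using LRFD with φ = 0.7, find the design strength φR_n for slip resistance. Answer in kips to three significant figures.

28.5 kips

R_n = μ · D_u · h_f · T_b · n_s · n_b = 0.3 × 1.13 × 1.0 × 15 × 1 × 8 = 40.68 kips.
Design strength φR_n = 0.7 × 40.68 = 28.5 kips.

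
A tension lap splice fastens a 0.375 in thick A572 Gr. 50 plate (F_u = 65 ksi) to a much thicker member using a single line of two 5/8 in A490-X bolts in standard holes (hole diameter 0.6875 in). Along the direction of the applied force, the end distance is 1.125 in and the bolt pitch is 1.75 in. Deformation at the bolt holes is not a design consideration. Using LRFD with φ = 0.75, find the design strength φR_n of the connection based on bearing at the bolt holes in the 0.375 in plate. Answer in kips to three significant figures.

Per bolt r_n = 1.5 l_c t F_u ≤ 3.0 d t F_u; upper limit = 3.0 × 0.625 × 0.375 × 65 = 45.7 kips.
Edge bolt: l_c = 1.125 − 0.6875/2 = 0.7812 in → 1.5 × 0.7812 × 0.375 × 65 = 28.56 → r_n = 28.56 kips.
Interior bolts: l_c = 1.75 − 0.6875 = 1.062 in → 1.5 × 1.062 × 0.375 × 65 = 38.85 → r_n = 38.85 kips.
R_n = 1 × 28.56 + 1 × 38.85 = 67.41 kips.
Design strength φR_n = 0.75 × 67.41 = 50.6 kips.

50.6 kips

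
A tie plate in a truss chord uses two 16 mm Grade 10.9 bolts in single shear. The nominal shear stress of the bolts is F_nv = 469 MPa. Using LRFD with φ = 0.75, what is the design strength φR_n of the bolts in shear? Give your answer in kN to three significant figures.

141 kN

A_b = π × 16² / 4 = 201.1 mm².
R_n = F_nv · A_b · n · n_s = 469 × 201.1 × 2 × 1 / 1000 = 188.6 kN.
Design strength φR_n = 0.75 × 188.6 = 141 kN.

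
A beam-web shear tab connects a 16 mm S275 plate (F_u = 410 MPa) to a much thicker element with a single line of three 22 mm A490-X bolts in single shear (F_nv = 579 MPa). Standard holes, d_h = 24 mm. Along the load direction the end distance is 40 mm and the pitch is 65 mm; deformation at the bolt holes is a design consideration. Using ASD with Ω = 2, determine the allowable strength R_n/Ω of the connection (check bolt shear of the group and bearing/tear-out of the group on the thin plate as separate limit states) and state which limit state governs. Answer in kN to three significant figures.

330 kN (bolt shear governs)

Bolt shear: A_b = π·22²/4 = 380.1 mm²; R_n = 579 × 380.1 × 3 × 1 / 1000 = 660.3 kN → 660.3 / 2 = 330 kN.
Bearing (1.2 l_c t F_u ≤ 2.4 d t F_u): upper limit = 2.4·22·16·410 / 1000 = 346.4 kN.
  Edge l_c = 40 − 24/2 = 28 → r_n = 220.4 kN; interior l_c = 65 − 24 = 41 → r_n = 322.8 kN.
  R_n,bearing = 1·220.4 + 2·322.8 = 865.9 kN → 865.9 / 2 = 433 kN.
Bolt shear governs: 330 kN.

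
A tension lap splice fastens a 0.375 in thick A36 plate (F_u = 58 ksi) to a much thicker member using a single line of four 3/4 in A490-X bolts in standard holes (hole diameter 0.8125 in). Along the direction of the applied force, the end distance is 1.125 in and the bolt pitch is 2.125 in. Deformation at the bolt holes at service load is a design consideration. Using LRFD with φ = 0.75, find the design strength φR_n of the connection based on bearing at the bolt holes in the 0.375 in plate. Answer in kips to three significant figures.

Per bolt r_n = 1.2 l_c t F_u ≤ 2.4 d t F_u; upper limit = 2.4 × 0.75 × 0.375 × 58 = 39.15 kips.
Edge bolt: l_c = 1.125 − 0.8125/2 = 0.7188 in → 1.2 × 0.7188 × 0.375 × 58 = 18.76 → r_n = 18.76 kips.
Interior bolts: l_c = 2.125 − 0.8125 = 1.312 in → 1.2 × 1.312 × 0.375 × 58 = 34.26 → r_n = 34.26 kips.
R_n = 1 × 18.76 + 3 × 34.26 = 121.5 kips.
Design strength φR_n = 0.75 × 121.5 = 91.1 kips.

91.1 kips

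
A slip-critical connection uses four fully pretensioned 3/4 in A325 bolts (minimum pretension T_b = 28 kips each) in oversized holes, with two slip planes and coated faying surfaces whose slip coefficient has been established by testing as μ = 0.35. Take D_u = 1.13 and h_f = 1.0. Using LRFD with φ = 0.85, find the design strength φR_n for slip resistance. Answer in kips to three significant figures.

75.3 kips

R_n = μ · D_u · h_f · T_b · n_s · n_b = 0.35 × 1.13 × 1.0 × 28 × 2 × 4 = 88.59 kips.
Design strength φR_n = 0.85 × 88.59 = 75.3 kips.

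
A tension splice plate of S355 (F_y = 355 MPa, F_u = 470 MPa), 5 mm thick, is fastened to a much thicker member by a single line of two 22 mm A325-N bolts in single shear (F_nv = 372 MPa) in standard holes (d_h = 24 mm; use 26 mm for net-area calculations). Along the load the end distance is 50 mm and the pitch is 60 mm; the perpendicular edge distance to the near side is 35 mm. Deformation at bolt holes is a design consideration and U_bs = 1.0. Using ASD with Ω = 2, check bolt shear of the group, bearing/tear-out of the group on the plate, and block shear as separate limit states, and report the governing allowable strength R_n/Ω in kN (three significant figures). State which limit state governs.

Bolt shear: A_b = π·22²/4 = 380.1 mm²; R_n = 372 × 380.1 × 2 × 1 / 1000 = 282.8 kN → 282.8 / 2 = 141 kN.
Bearing: edge l_c = 38, r_n = 107.2 kN; interior l_c = 36, r_n = 101.5 kN; R_n = 107.2 + 1·101.5 = 208.7 kN → 104 kN.
Block shear: A_gv = 550, A_nv = 355, A_nt = 110 mm²; R_n = min(0.6F_uA_nv, 0.6F_yA_gv) + U_bs·F_u·A_nt = 151.8 kN → 75.9 kN.
Block shear governs: 75.9 kN.

75.9 kN (block shear governs)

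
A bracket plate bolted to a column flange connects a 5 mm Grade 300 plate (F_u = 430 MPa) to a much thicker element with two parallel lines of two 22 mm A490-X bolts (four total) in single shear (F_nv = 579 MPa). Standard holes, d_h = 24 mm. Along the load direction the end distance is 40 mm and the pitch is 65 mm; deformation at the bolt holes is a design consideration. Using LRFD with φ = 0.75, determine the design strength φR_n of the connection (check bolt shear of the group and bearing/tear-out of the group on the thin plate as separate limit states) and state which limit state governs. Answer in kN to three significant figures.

Bolt shear: A_b = π·22²/4 = 380.1 mm²; R_n = 579 × 380.1 × 4 × 1 / 1000 = 880.4 kN → 0.75 × 880.4 = 660 kN.
Bearing (1.2 l_c t F_u ≤ 2.4 d t F_u): upper limit = 2.4·22·5·430 / 1000 = 113.5 kN.
  Edge l_c = 40 − 24/2 = 28 → r_n = 72.24 kN; interior l_c = 65 − 24 = 41 → r_n = 105.8 kN.
  R_n,bearing = 2·72.24 + 2·105.8 = 356 kN → 0.75 × 356 = 267 kN.
Bearing governs: 267 kN.

267 kN (bearing governs)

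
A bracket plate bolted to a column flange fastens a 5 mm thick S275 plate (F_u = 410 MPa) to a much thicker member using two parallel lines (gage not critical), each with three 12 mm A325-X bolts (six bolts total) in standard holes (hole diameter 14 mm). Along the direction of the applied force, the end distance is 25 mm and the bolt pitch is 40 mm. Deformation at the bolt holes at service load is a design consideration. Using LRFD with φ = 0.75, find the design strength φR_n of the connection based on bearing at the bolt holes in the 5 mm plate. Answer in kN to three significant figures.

Per bolt r_n = 1.2 l_c t F_u ≤ 2.4 d t F_u; upper limit = 2.4 × 12 × 5 × 410 / 1000 = 59.04 kN.
Edge bolt: l_c = 25 − 14/2 = 18 mm → 1.2 × 18 × 5 × 410 / 1000 = 44.28 → r_n = 44.28 kN.
Interior bolts: l_c = 40 − 14 = 26 mm → 1.2 × 26 × 5 × 410 / 1000 = 63.96 → r_n = 59.04 kN.
R_n = 2 × 44.28 + 4 × 59.04 = 324.7 kN.
Design strength φR_n = 0.75 × 324.7 = 244 kN.

244 kN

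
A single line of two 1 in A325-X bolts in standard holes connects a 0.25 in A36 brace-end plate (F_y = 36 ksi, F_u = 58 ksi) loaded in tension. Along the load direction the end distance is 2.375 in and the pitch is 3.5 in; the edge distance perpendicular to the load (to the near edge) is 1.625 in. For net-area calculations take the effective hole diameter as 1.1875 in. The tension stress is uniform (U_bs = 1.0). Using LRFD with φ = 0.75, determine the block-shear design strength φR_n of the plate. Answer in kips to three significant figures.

35 kips

Shear plane L_v = 2.375 + 1·3.5 = 5.875 in; A_gv = 5.875 × 0.25 = 1.469 in².
A_nv = (5.875 − 1.5·1.1875) × 0.25 = 1.023 in².
A_nt = (1.625 − 0.5·1.1875) × 0.25 = 0.2578 in².
0.6 F_u A_nv = 35.62 kips; 0.6 F_y A_gv = 31.72 kips → shear yielding governs the shear term.
R_n = 31.72 + 1.0 × 58 × 0.2578 = 46.68 kips.
Design strength φR_n = 0.75 × 46.68 = 35 kips.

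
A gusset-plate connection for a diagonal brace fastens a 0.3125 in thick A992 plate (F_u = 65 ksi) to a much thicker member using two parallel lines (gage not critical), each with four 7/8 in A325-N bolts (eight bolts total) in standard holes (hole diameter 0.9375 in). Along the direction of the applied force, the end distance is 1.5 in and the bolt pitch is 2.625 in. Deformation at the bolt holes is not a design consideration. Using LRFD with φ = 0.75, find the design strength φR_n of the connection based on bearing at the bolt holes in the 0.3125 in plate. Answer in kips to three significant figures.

Per bolt r_n = 1.5 l_c t F_u ≤ 3.0 d t F_u; upper limit = 3.0 × 0.875 × 0.3125 × 65 = 53.32 kips.
Edge bolt: l_c = 1.5 − 0.9375/2 = 1.031 in → 1.5 × 1.031 × 0.3125 × 65 = 31.42 → r_n = 31.42 kips.
Interior bolts: l_c = 2.625 − 0.9375 = 1.688 in → 1.5 × 1.688 × 0.3125 × 65 = 51.42 → r_n = 51.42 kips.
R_n = 2 × 31.42 + 6 × 51.42 = 371.3 kips.
Design strength φR_n = 0.75 × 371.3 = 279 kips.

279 kips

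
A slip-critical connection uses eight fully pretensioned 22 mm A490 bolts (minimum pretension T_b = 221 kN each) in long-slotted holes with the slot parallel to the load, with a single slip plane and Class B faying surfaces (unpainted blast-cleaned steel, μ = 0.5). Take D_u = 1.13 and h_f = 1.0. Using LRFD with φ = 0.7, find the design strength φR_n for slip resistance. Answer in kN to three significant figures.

R_n = μ · D_u · h_f · T_b · n_s · n_b = 0.5 × 1.13 × 1.0 × 221 × 1 × 8 = 998.9 kN.
Design strength φR_n = 0.7 × 998.9 = 699 kN.

699 kN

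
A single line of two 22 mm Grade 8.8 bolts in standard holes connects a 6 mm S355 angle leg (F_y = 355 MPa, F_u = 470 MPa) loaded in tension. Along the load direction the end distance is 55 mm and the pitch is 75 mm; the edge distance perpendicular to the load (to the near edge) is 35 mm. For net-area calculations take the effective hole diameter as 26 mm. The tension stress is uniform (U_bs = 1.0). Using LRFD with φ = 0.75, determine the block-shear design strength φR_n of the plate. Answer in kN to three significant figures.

162 kN

Shear plane L_v = 55 + 1·75 = 130 mm; A_gv = 130 × 6 = 780 mm².
A_nv = (130 − 1.5·26) × 6 = 546 mm².
A_nt = (35 − 0.5·26) × 6 = 132 mm².
0.6 F_u A_nv = 154 kN; 0.6 F_y A_gv = 166.1 kN → shear rupture governs the shear term.
R_n = 154 + 1.0 × 470 × 132 / 1000 = 216 kN.
Design strength φR_n = 0.75 × 216 = 162 kN.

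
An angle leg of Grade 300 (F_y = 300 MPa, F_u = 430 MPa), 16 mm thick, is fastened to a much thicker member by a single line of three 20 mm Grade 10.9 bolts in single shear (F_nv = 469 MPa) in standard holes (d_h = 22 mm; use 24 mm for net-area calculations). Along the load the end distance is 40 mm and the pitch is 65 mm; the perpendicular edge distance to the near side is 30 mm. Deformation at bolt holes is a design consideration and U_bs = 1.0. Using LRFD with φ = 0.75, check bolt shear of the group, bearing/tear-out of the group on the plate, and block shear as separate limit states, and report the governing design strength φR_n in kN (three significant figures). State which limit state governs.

332 kN (bolt shear governs)

Bolt shear: A_b = π·20²/4 = 314.2 mm²; R_n = 469 × 314.2 × 3 × 1 / 1000 = 442 kN → 0.75 × 442 = 332 kN.
Bearing: edge l_c = 29, r_n = 239.4 kN; interior l_c = 43, r_n = 330.2 kN; R_n = 239.4 + 2·330.2 = 899.9 kN → 675 kN.
Block shear: A_gv = 2720, A_nv = 1760, A_nt = 288 mm²; R_n = min(0.6F_uA_nv, 0.6F_yA_gv) + U_bs·F_u·A_nt = 577.9 kN → 433 kN.
Bolt shear governs: 332 kN.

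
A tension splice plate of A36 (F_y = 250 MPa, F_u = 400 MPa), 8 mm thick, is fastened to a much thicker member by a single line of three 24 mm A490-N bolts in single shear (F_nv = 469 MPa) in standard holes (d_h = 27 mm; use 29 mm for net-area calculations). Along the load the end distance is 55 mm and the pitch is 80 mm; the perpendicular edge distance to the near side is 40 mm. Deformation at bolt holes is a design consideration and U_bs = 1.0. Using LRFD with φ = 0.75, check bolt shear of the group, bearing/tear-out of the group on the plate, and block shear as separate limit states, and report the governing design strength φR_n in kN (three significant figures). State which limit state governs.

255 kN (block shear governs)

Bolt shear: A_b = π·24²/4 = 452.4 mm²; R_n = 469 × 452.4 × 3 × 1 / 1000 = 636.5 kN → 0.75 × 636.5 = 477 kN.
Bearing: edge l_c = 41.5, r_n = 159.4 kN; interior l_c = 53, r_n = 184.3 kN; R_n = 159.4 + 2·184.3 = 528 kN → 396 kN.
Block shear: A_gv = 1720, A_nv = 1140, A_nt = 204 mm²; R_n = min(0.6F_uA_nv, 0.6F_yA_gv) + U_bs·F_u·A_nt = 339.6 kN → 255 kN.
Block shear governs: 255 kN.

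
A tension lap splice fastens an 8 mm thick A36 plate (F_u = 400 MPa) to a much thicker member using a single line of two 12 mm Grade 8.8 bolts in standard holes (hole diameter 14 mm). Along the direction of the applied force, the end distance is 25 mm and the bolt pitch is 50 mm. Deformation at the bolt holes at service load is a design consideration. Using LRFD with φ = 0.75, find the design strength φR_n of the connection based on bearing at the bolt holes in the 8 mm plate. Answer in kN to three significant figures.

121 kN

Per bolt r_n = 1.2 l_c t F_u ≤ 2.4 d t F_u; upper limit = 2.4 × 12 × 8 × 400 / 1000 = 92.16 kN.
Edge bolt: l_c = 25 − 14/2 = 18 mm → 1.2 × 18 × 8 × 400 / 1000 = 69.12 → r_n = 69.12 kN.
Interior bolts: l_c = 50 − 14 = 36 mm → 1.2 × 36 × 8 × 400 / 1000 = 138.2 → r_n = 92.16 kN.
R_n = 1 × 69.12 + 1 × 92.16 = 161.3 kN.
Design strength φR_n = 0.75 × 161.3 = 121 kN.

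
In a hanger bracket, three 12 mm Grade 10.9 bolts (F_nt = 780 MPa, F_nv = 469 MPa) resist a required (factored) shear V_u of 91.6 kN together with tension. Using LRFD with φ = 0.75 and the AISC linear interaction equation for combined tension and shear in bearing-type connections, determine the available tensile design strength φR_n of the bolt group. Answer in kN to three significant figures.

A_b = π·12²/4 = 113.1 mm²; f_rv = 91.6 × 1000 / (3 × 113.1) = 270 MPa.
F'_nt = 1.3 F_nt − (F_nt / φF_nv) f_rv = 1.3·780 − (780/(0.75·469))·270 = 415.3 MPa, capped at F_nt → F'_nt = 415.3 MPa.
R_n = F'_nt · A_b · n = 415.3 × 113.1 × 3 / 1000 = 140.9 kN.
Design strength φR_n = 0.75 × 140.9 = 106 kN.

106 kN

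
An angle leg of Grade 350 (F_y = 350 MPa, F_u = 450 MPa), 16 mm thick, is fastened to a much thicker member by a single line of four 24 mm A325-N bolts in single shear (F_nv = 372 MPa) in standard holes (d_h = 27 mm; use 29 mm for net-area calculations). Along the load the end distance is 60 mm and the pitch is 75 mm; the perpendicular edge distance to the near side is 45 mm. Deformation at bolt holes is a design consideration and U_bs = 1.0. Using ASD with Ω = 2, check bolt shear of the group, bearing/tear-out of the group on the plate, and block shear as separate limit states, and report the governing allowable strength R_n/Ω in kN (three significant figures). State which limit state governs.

Bolt shear: A_b = π·24²/4 = 452.4 mm²; R_n = 372 × 452.4 × 4 × 1 / 1000 = 673.2 kN → 673.2 / 2 = 337 kN.
Bearing: edge l_c = 46.5, r_n = 401.8 kN; interior l_c = 48, r_n = 414.7 kN; R_n = 401.8 + 3·414.7 = 1646 kN → 823 kN.
Block shear: A_gv = 4560, A_nv = 2936, A_nt = 488 mm²; R_n = min(0.6F_uA_nv, 0.6F_yA_gv) + U_bs·F_u·A_nt = 1012 kN → 506 kN.
Bolt shear governs: 337 kN.

337 kN (bolt shear governs)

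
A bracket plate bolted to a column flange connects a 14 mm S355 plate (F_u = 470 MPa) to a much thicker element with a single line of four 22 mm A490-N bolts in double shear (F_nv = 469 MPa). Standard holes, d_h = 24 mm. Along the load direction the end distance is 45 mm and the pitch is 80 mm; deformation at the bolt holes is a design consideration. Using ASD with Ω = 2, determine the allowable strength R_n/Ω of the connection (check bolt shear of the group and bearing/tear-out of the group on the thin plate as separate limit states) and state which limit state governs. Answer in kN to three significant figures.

651 kN (bearing governs)

Bolt shear: A_b = π·22²/4 = 380.1 mm²; R_n = 469 × 380.1 × 4 × 2 / 1000 = 1426 kN → 1426 / 2 = 713 kN.
Bearing (1.2 l_c t F_u ≤ 2.4 d t F_u): upper limit = 2.4·22·14·470 / 1000 = 347.4 kN.
  Edge l_c = 45 − 24/2 = 33 → r_n = 260.6 kN; interior l_c = 80 − 24 = 56 → r_n = 347.4 kN.
  R_n,bearing = 1·260.6 + 3·347.4 = 1303 kN → 1303 / 2 = 651 kN.
Bearing governs: 651 kN.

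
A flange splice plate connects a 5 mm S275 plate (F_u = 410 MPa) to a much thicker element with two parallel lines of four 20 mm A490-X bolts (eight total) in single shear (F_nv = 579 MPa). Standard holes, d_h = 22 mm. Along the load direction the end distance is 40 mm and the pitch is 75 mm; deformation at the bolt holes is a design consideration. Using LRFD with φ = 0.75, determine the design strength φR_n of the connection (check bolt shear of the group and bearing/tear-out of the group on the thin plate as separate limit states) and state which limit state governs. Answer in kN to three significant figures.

Bolt shear: A_b = π·20²/4 = 314.2 mm²; R_n = 579 × 314.2 × 8 × 1 / 1000 = 1455 kN → 0.75 × 1455 = 1090 kN.
Bearing (1.2 l_c t F_u ≤ 2.4 d t F_u): upper limit = 2.4·20·5·410 / 1000 = 98.4 kN.
  Edge l_c = 40 − 22/2 = 29 → r_n = 71.34 kN; interior l_c = 75 − 22 = 53 → r_n = 98.4 kN.
  R_n,bearing = 2·71.34 + 6·98.4 = 733.1 kN → 0.75 × 733.1 = 550 kN.
Bearing governs: 550 kN.

550 kN (bearing governs)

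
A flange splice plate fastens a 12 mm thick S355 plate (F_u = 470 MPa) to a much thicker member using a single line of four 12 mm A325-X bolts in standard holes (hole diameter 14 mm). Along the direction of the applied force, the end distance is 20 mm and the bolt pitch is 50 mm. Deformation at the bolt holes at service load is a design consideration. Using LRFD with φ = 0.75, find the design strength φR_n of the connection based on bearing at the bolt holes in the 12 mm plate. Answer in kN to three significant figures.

431 kN

Per bolt r_n = 1.2 l_c t F_u ≤ 2.4 d t F_u; upper limit = 2.4 × 12 × 12 × 470 / 1000 = 162.4 kN.
Edge bolt: l_c = 20 − 14/2 = 13 mm → 1.2 × 13 × 12 × 470 / 1000 = 87.98 → r_n = 87.98 kN.
Interior bolts: l_c = 50 − 14 = 36 mm → 1.2 × 36 × 12 × 470 / 1000 = 243.6 → r_n = 162.4 kN.
R_n = 1 × 87.98 + 3 × 162.4 = 575.3 kN.
Design strength φR_n = 0.75 × 575.3 = 431 kN.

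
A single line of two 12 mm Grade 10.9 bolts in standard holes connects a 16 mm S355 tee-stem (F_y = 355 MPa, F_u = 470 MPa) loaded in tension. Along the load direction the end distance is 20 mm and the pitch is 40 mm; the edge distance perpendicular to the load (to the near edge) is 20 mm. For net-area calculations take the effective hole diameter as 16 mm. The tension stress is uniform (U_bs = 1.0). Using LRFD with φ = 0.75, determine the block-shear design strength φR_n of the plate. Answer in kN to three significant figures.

190 kN

Shear plane L_v = 20 + 1·40 = 60 mm; A_gv = 60 × 16 = 960 mm².
A_nv = (60 − 1.5·16) × 16 = 576 mm².
A_nt = (20 − 0.5·16) × 16 = 192 mm².
0.6 F_u A_nv = 162.4 kN; 0.6 F_y A_gv = 204.5 kN → shear rupture governs the shear term.
R_n = 162.4 + 1.0 × 470 × 192 / 1000 = 252.7 kN.
Design strength φR_n = 0.75 × 252.7 = 190 kN.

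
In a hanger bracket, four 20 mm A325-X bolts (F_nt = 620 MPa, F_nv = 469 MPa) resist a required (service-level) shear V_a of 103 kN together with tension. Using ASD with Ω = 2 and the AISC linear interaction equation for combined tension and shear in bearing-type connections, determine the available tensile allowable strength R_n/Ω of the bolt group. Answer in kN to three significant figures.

370 kN

A_b = π·20²/4 = 314.2 mm²; f_rv = 103 × 1000 / (4 × 314.2) = 81.96 MPa.
F'_nt = 1.3 F_nt − (Ω F_nt / F_nv) f_rv = 1.3·620 − (2·620/469)·81.96 = 589.3 MPa, capped at F_nt → F'_nt = 589.3 MPa.
R_n = F'_nt · A_b · n = 589.3 × 314.2 × 4 / 1000 = 740.5 kN.
Allowable strength R_n/Ω = 740.5 / 2 = 370 kN.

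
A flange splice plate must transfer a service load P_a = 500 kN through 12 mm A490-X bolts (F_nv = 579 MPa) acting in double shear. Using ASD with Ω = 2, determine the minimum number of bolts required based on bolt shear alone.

A_b = π·12²/4 = 113.1 mm².
Per-bolt allowable strength R_n/Ω = 579 × 113.1 × 2 / 1000 / 2 = 65.48 kN.
n ≥ 500 / 65.48 = 7.636 → use 8 bolts.

8 bolts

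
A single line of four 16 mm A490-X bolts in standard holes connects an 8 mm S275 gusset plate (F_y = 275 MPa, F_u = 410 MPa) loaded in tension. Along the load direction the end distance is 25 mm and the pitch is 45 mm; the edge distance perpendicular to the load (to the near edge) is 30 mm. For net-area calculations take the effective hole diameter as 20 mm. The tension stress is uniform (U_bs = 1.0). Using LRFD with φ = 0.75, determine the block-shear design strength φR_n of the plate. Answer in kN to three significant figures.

Shear plane L_v = 25 + 3·45 = 160 mm; A_gv = 160 × 8 = 1280 mm².
A_nv = (160 − 3.5·20) × 8 = 720 mm².
A_nt = (30 − 0.5·20) × 8 = 160 mm².
0.6 F_u A_nv = 177.1 kN; 0.6 F_y A_gv = 211.2 kN → shear rupture governs the shear term.
R_n = 177.1 + 1.0 × 410 × 160 / 1000 = 242.7 kN.
Design strength φR_n = 0.75 × 242.7 = 182 kN.

182 kN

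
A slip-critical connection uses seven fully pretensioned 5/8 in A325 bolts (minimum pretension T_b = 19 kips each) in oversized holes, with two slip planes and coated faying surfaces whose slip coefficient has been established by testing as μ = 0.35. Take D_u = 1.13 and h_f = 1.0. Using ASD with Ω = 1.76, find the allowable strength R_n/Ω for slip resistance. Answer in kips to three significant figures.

59.8 kips

R_n = μ · D_u · h_f · T_b · n_s · n_b = 0.35 × 1.13 × 1.0 × 19 × 2 × 7 = 105.2 kips.
Allowable strength R_n/Ω = 105.2 / 1.76 = 59.8 kips.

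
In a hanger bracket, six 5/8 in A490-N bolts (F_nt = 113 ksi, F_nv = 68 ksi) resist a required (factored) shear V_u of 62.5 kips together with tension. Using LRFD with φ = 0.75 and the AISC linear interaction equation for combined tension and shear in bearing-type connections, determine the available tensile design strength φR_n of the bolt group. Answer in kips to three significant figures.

A_b = π·0.625²/4 = 0.3068 in²; f_rv = 62.5 / (6 × 0.3068) = 33.95 ksi.
F'_nt = 1.3 F_nt − (F_nt / φF_nv) f_rv = 1.3·113 − (113/(0.75·68))·33.95 = 71.67 ksi, capped at F_nt → F'_nt = 71.67 ksi.
R_n = F'_nt · A_b · n = 71.67 × 0.3068 × 6 = 131.9 kips.
Design strength φR_n = 0.75 × 131.9 = 98.9 kips.

98.9 kips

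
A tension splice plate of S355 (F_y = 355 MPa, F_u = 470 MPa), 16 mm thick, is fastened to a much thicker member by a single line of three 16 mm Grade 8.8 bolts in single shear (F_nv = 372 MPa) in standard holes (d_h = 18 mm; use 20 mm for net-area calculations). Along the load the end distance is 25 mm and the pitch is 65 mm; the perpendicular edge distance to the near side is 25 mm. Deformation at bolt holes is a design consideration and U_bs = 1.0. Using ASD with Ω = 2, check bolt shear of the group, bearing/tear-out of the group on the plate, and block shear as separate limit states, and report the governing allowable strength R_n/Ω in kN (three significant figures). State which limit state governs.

Bolt shear: A_b = π·16²/4 = 201.1 mm²; R_n = 372 × 201.1 × 3 × 1 / 1000 = 224.4 kN → 224.4 / 2 = 112 kN.
Bearing: edge l_c = 16, r_n = 144.4 kN; interior l_c = 47, r_n = 288.8 kN; R_n = 144.4 + 2·288.8 = 721.9 kN → 361 kN.
Block shear: A_gv = 2480, A_nv = 1680, A_nt = 240 mm²; R_n = min(0.6F_uA_nv, 0.6F_yA_gv) + U_bs·F_u·A_nt = 586.6 kN → 293 kN.
Bolt shear governs: 112 kN.

112 kN (bolt shear governs)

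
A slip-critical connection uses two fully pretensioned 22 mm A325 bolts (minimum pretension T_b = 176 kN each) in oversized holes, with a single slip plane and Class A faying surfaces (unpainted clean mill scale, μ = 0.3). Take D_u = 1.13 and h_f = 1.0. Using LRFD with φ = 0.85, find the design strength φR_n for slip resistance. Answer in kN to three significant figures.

R_n = μ · D_u · h_f · T_b · n_s · n_b = 0.3 × 1.13 × 1.0 × 176 × 1 × 2 = 119.3 kN.
Design strength φR_n = 0.85 × 119.3 = 101 kN.

101 kN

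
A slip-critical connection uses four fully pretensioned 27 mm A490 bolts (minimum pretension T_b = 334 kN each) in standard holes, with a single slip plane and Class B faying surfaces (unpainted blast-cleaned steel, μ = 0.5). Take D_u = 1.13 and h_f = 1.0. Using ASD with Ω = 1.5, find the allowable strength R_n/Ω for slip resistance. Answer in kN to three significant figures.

R_n = μ · D_u · h_f · T_b · n_s · n_b = 0.5 × 1.13 × 1.0 × 334 × 1 × 4 = 754.8 kN.
Allowable strength R_n/Ω = 754.8 / 1.5 = 503 kN.

503 kN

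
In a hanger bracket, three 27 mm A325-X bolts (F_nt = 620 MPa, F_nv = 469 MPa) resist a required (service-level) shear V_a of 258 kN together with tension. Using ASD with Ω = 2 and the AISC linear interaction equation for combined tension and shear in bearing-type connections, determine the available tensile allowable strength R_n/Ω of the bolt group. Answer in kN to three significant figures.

351 kN

A_b = π·27²/4 = 572.6 mm²; f_rv = 258 × 1000 / (3 × 572.6) = 150.2 MPa.
F'_nt = 1.3 F_nt − (Ω F_nt / F_nv) f_rv = 1.3·620 − (2·620/469)·150.2 = 408.9 MPa, capped at F_nt → F'_nt = 408.9 MPa.
R_n = F'_nt · A_b · n = 408.9 × 572.6 × 3 / 1000 = 702.3 kN.
Allowable strength R_n/Ω = 702.3 / 2 = 351 kN.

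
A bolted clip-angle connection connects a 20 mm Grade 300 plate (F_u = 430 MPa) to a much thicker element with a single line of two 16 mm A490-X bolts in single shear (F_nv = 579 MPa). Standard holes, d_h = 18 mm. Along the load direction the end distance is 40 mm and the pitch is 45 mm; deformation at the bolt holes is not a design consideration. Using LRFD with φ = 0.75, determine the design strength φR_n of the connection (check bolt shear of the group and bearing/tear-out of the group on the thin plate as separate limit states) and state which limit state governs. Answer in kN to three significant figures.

Bolt shear: A_b = π·16²/4 = 201.1 mm²; R_n = 579 × 201.1 × 2 × 1 / 1000 = 232.8 kN → 0.75 × 232.8 = 175 kN.
Bearing (1.5 l_c t F_u ≤ 3.0 d t F_u): upper limit = 3.0·16·20·430 / 1000 = 412.8 kN.
  Edge l_c = 40 − 18/2 = 31 → r_n = 399.9 kN; interior l_c = 45 − 18 = 27 → r_n = 348.3 kN.
  R_n,bearing = 1·399.9 + 1·348.3 = 748.2 kN → 0.75 × 748.2 = 561 kN.
Bolt shear governs: 175 kN.

175 kN (bolt shear governs)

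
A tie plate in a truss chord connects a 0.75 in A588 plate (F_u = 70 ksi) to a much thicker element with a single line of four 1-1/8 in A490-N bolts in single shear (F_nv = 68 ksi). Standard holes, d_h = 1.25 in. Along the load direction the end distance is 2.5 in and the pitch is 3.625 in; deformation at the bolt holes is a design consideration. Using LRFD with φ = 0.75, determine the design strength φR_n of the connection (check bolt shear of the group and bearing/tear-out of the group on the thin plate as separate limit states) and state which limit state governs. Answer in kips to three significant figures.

203 kips (bolt shear governs)

Bolt shear: A_b = π·1.125²/4 = 0.994 in²; R_n = 68 × 0.994 × 4 × 1 = 270.4 kips → 0.75 × 270.4 = 203 kips.
Bearing (1.2 l_c t F_u ≤ 2.4 d t F_u): upper limit = 2.4·1.125·0.75·70 = 141.8 kips.
  Edge l_c = 2.5 − 1.25/2 = 1.875 → r_n = 118.1 kips; interior l_c = 3.625 − 1.25 = 2.375 → r_n = 141.8 kips.
  R_n,bearing = 1·118.1 + 3·141.8 = 543.4 kips → 0.75 × 543.4 = 408 kips.
Bolt shear governs: 203 kips.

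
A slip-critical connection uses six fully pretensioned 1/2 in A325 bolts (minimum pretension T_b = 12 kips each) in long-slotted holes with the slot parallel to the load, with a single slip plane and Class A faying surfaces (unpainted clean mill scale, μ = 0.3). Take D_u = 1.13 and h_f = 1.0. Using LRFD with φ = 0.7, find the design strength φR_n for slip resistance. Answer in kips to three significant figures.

R_n = μ · D_u · h_f · T_b · n_s · n_b = 0.3 × 1.13 × 1.0 × 12 × 1 × 6 = 24.41 kips.
Design strength φR_n = 0.7 × 24.41 = 17.1 kips.

17.1 kips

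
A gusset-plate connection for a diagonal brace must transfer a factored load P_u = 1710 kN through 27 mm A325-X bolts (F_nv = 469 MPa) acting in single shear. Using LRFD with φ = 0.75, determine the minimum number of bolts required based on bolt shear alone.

9 bolts

A_b = π·27²/4 = 572.6 mm².
Per-bolt design strength φR_n = 0.75 × 469 × 572.6 × 1 / 1000 = 201.4 kN.
n ≥ 1710 / 201.4 = 8.491 → use 9 bolts.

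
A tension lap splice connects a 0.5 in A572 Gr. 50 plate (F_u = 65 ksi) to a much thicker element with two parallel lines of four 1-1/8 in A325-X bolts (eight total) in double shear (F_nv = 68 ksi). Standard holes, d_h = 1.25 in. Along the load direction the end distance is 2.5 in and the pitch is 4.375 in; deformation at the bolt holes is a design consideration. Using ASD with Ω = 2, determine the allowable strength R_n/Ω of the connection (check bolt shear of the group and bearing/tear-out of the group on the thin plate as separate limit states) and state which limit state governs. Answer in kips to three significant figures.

Bolt shear: A_b = π·1.125²/4 = 0.994 in²; R_n = 68 × 0.994 × 8 × 2 = 1081 kips → 1081 / 2 = 541 kips.
Bearing (1.2 l_c t F_u ≤ 2.4 d t F_u): upper limit = 2.4·1.125·0.5·65 = 87.75 kips.
  Edge l_c = 2.5 − 1.25/2 = 1.875 → r_n = 73.12 kips; interior l_c = 4.375 − 1.25 = 3.125 → r_n = 87.75 kips.
  R_n,bearing = 2·73.12 + 6·87.75 = 672.7 kips → 672.7 / 2 = 336 kips.
Bearing governs: 336 kips.

336 kips (bearing governs)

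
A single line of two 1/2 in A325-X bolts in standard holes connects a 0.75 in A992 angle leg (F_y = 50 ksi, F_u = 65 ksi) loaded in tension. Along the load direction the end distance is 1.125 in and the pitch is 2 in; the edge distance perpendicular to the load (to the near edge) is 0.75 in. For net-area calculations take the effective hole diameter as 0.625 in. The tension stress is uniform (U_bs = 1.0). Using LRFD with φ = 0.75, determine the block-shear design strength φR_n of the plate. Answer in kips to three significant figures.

64 kips

Shear plane L_v = 1.125 + 1·2 = 3.125 in; A_gv = 3.125 × 0.75 = 2.344 in².
A_nv = (3.125 − 1.5·0.625) × 0.75 = 1.641 in².
A_nt = (0.75 − 0.5·0.625) × 0.75 = 0.3281 in².
0.6 F_u A_nv = 63.98 kips; 0.6 F_y A_gv = 70.31 kips → shear rupture governs the shear term.
R_n = 63.98 + 1.0 × 65 × 0.3281 = 85.31 kips.
Design strength φR_n = 0.75 × 85.31 = 64 kips.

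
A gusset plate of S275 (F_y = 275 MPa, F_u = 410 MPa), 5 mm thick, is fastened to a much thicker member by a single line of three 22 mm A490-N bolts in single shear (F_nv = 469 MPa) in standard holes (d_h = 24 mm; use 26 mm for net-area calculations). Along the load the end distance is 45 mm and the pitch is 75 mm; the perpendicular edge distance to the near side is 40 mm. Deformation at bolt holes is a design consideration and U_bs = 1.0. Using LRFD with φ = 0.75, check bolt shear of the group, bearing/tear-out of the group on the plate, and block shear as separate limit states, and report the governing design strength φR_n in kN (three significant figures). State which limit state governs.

161 kN (block shear governs)

Bolt shear: A_b = π·22²/4 = 380.1 mm²; R_n = 469 × 380.1 × 3 × 1 / 1000 = 534.8 kN → 0.75 × 534.8 = 401 kN.
Bearing: edge l_c = 33, r_n = 81.18 kN; interior l_c = 51, r_n = 108.2 kN; R_n = 81.18 + 2·108.2 = 297.7 kN → 223 kN.
Block shear: A_gv = 975, A_nv = 650, A_nt = 135 mm²; R_n = min(0.6F_uA_nv, 0.6F_yA_gv) + U_bs·F_u·A_nt = 215.2 kN → 161 kN.
Block shear governs: 161 kN.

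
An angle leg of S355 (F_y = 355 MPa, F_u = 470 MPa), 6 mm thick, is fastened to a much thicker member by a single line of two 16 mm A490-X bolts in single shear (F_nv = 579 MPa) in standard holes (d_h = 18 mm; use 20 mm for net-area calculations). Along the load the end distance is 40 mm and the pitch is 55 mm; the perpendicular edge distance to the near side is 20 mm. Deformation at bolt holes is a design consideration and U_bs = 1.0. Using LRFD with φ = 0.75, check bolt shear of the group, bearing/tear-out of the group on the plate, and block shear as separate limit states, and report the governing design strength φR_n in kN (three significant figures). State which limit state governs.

104 kN (block shear governs)

Bolt shear: A_b = π·16²/4 = 201.1 mm²; R_n = 579 × 201.1 × 2 × 1 / 1000 = 232.8 kN → 0.75 × 232.8 = 175 kN.
Bearing: edge l_c = 31, r_n = 104.9 kN; interior l_c = 37, r_n = 108.3 kN; R_n = 104.9 + 1·108.3 = 213.2 kN → 160 kN.
Block shear: A_gv = 570, A_nv = 390, A_nt = 60 mm²; R_n = min(0.6F_uA_nv, 0.6F_yA_gv) + U_bs·F_u·A_nt = 138.2 kN → 104 kN.
Block shear governs: 104 kN.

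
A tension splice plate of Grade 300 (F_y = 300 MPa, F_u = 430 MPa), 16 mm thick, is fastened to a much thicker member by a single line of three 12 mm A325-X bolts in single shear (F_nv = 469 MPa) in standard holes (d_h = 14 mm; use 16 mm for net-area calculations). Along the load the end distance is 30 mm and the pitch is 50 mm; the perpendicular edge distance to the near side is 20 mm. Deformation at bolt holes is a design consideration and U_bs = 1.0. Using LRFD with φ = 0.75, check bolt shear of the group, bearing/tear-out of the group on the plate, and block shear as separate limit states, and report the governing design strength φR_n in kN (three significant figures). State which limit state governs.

Bolt shear: A_b = π·12²/4 = 113.1 mm²; R_n = 469 × 113.1 × 3 × 1 / 1000 = 159.1 kN → 0.75 × 159.1 = 119 kN.
Bearing: edge l_c = 23, r_n = 189.9 kN; interior l_c = 36, r_n = 198.1 kN; R_n = 189.9 + 2·198.1 = 586.2 kN → 440 kN.
Block shear: A_gv = 2080, A_nv = 1440, A_nt = 192 mm²; R_n = min(0.6F_uA_nv, 0.6F_yA_gv) + U_bs·F_u·A_nt = 454.1 kN → 341 kN.
Bolt shear governs: 119 kN.

119 kN (bolt shear governs)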